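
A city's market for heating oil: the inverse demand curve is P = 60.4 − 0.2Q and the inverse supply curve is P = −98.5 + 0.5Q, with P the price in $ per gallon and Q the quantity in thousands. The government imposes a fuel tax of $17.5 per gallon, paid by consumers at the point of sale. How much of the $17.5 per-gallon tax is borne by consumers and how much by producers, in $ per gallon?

Consumers bear $5 per gallon; producers bear $12.5 per gallon.

Inverting to Q(P) form: Qd = 302 − 5P; Qs = 2P + 197.
Before the tax: set 302 − 5P = 2P + 197 → P* = $15, Q* = 227.
With the tax collected from consumers, demand (in seller-price terms) shifts: Qd = 302 − 5(P + 17.5).
New equilibrium: consumers pay $20, producers receive $2.5, Q = 202. (Wedge: Pb − Ps = 17.5.)
Burden on consumers: $5; on producers: $12.5. (They sum to $17.5.)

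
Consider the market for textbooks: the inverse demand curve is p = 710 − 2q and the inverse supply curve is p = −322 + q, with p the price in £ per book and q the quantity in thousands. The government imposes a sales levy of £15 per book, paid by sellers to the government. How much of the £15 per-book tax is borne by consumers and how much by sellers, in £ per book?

Consumers bear £10 per book; sellers bear £5 per book.

Rewrite in direct form: qd = 355 − 0.5p and qs = p + 322.
Without the tax, 355 − 0.5p = p + 322 gives 1.5p = 33, so p* = £22 and q* = 344.
With the tax collected from sellers, supply shifts: qs = (p − 15) + 322.
New equilibrium: consumers pay £32, sellers receive £17, q = 339. (Wedge: pb − ps = 15.)
Burden on consumers: £10; on sellers: £5. (They sum to £15.)
The less price-elastic side of the market bears the larger share of a per-unit tax.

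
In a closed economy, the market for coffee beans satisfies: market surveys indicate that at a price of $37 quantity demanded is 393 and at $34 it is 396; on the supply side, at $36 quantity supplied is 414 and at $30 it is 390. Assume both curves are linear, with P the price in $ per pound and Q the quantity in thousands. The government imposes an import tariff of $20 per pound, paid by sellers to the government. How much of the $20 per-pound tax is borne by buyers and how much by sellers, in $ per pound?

Buyers bear $16 per pound; sellers bear $4 per pound.

Demand slope: (396 − 393)/(34 − 37) = -1, so Qd = 430 − P.
Supply slope: (390 − 414)/(30 − 36) = 4, so Qs = 4P + 270.
Without the tax, 430 − P = 4P + 270 gives 5P = 160, so P* = $32 and Q* = 398.
With the tax collected from sellers, supply shifts: Qs = 4(P − 20) + 270.
Solving gives Q = 382 with buyers paying $48 and sellers receiving $28 (the $20 wedge).
Burden on buyers: $16; on sellers: $4. (They sum to $20.)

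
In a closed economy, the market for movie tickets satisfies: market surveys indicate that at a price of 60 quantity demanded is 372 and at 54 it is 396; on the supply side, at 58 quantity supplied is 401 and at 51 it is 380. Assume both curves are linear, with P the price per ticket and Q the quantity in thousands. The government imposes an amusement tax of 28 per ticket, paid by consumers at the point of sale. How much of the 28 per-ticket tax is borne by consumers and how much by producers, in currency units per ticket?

Consumers bear 12 per ticket; producers bear 16 per ticket.

Demand slope: (396 − 372)/(54 − 60) = -4, so Qd = 612 − 4P.
Supply slope: (380 − 401)/(51 − 58) = 3, so Qs = 3P + 227.
Before the tax: set 612 − 4P = 3P + 227 → P* = 55, Q* = 392.
With the tax collected from consumers, demand (in seller-price terms) shifts: Qd = 612 − 4(P + 28).
New equilibrium: consumers pay 67, producers receive 39, Q = 344. (Wedge: Pb − Ps = 28.)
Burden on consumers: 12; on producers: 16. (They sum to 28.)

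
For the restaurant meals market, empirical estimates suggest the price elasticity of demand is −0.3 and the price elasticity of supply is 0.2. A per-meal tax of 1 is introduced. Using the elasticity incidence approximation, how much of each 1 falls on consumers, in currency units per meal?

Incidence ratio: consumers' share ≈ εs / (εs + |εd|) = 0.2 / (0.2 + 0.3) = 0.4.
So consumers bear ≈ 0.4 × 1 = 0.4; suppliers bear 0.6.

Consumers bear ≈ 0.4 per meal.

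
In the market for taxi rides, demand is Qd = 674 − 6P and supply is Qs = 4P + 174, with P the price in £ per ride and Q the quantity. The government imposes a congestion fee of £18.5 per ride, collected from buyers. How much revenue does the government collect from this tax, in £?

Tax revenue = £6097.6.

Before the tax: set 674 − 6P = 4P + 174 → P* = £50, Q* = 374.
With the tax collected from buyers, demand (in seller-price terms) shifts: Qd = 674 − 6(P + 18.5).
Solving gives Q = 329.6 with buyers paying £57.4 and sellers receiving £38.9 (the £18.5 wedge).
Revenue = t · Q = 18.5 · 329.6 = £6097.6.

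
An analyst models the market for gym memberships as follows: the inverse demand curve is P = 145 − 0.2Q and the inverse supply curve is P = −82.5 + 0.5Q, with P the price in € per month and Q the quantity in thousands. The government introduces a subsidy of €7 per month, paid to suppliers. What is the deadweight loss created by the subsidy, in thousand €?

Inverting to Q(P) form: Qd = 725 − 5P; Qs = 2P + 165.
Before the subsidy: set 725 − 5P = 2P + 165 → P* = €80, Q* = 325.
With a per-unit subsidy paid to suppliers, each receives P + 7 per unit sold, so supply becomes Qs = 2(P + 7) + 165.
Solving gives Q = 335 with buyers paying €78 and suppliers receiving €85 (the €7 wedge).
Quantity rises by |ΔQ| = |325 − 335| = 10.
DWL = ½ · t · |ΔQ| = ½ · 7 · 10 = €35.

Deadweight loss = €35 thousand.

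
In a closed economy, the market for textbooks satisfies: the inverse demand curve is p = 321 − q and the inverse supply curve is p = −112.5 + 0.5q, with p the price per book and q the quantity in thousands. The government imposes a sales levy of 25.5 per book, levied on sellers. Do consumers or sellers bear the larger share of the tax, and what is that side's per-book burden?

Inverting to q(p) form: qd = 321 − p; qs = 2p + 225.
Before the tax: set 321 − p = 2p + 225 → p* = 32, q* = 289.
With the tax collected from sellers, supply shifts: qs = 2(p − 25.5) + 225.
Solving gives q = 272 with consumers paying 49 and sellers receiving 23.5 (the 25.5 wedge).
Per-book burden: consumers 17, sellers 8.5.
Consumers take the larger share because demand is less price-elastic here (demand slope 1 vs supply slope 2).
The less price-elastic side of the market bears the larger share of a per-unit tax.

Consumers bear the larger share: 17 per book.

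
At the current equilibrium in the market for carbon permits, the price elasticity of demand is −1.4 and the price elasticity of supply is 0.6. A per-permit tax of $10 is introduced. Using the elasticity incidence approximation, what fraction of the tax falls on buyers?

Incidence ratio: buyers' share ≈ εs / (εs + |εd|) = 0.6 / (0.6 + 1.4) = 0.3.
Supply is the less elastic side, so buyers bear the smaller share.

Buyers' share ≈ 0.3.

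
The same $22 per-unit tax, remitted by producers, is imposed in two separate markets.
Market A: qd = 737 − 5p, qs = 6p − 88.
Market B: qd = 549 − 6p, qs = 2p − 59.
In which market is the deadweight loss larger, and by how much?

Market A, by $297.

Market A: pre-tax p* = $75, q* = 362; post-tax q = 302; deadweight loss = $660.
Market B: pre-tax p* = $76, q* = 93; post-tax q = 60; deadweight loss = $363.
Difference: $660 vs $363 → market A is larger by $297.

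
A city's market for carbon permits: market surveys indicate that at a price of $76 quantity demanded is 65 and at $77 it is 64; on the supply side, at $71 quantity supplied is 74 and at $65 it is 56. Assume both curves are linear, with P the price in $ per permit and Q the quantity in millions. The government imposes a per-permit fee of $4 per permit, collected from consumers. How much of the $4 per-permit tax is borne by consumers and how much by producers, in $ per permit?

Demand slope: (64 − 65)/(77 − 76) = -1, so Qd = 141 − P.
Supply slope: (56 − 74)/(65 − 71) = 3, so Qs = 3P − 139.
Before the tax: set 141 − P = 3P − 139 → P* = $70, Q* = 71.
With the tax collected from consumers, demand (in seller-price terms) shifts: Qd = 141 − (P + 4).
Solving gives Q = 68 with consumers paying $73 and producers receiving $69 (the $4 wedge).
Burden on consumers: $3; on producers: $1. (They sum to $4.)

Consumers bear $3 per permit; producers bear $1 per permit.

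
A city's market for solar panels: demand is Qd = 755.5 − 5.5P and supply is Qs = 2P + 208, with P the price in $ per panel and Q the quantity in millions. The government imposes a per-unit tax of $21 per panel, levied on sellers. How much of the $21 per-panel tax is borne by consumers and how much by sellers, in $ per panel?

Before the tax: set 755.5 − 5.5P = 2P + 208 → P* = $73, Q* = 354.
With the tax collected from sellers, supply shifts: Qs = 2(P − 21) + 208.
Solving gives Q = 323.2 with consumers paying $78.6 and sellers receiving $57.6 (the $21 wedge).
Burden on consumers: $5.6; on sellers: $15.4. (They sum to $21.)
The less price-elastic side of the market bears the larger share of a per-unit tax.

Consumers bear $5.6 per panel; sellers bear $15.4 per panel.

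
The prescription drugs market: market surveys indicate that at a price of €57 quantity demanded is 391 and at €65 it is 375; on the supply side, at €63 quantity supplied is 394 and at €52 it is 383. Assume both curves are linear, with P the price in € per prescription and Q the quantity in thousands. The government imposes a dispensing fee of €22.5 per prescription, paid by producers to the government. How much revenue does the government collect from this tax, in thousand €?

Tax revenue = €8415 thousand.

Demand slope: (375 − 391)/(65 − 57) = -2, so Qd = 505 − 2P.
Supply slope: (383 − 394)/(52 − 63) = 1, so Qs = P + 331.
Without the tax, 505 − 2P = P + 331 gives 3P = 174, so P* = €58 and Q* = 389.
With the tax collected from producers, supply shifts: Qs = (P − 22.5) + 331.
Solving gives Q = 374 with buyers paying €65.5 and producers receiving €43 (the €22.5 wedge).
Revenue = t · Q = 22.5 · 374 = €8415.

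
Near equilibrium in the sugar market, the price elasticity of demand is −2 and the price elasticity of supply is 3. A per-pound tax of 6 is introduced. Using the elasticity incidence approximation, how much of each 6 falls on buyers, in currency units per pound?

Incidence ratio: buyers' share ≈ εs / (εs + |εd|) = 3 / (3 + 2) = 0.6.
So buyers bear ≈ 0.6 × 6 = 3.6; suppliers bear 2.4.

Buyers bear ≈ 3.6 per pound.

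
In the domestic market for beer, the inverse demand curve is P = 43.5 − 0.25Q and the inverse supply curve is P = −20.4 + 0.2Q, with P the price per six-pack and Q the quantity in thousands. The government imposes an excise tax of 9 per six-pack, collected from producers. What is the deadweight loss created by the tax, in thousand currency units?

Deadweight loss = 90 thousand.

Inverting to Q(P) form: Qd = 174 − 4P; Qs = 5P + 102.
Before the tax: set 174 − 4P = 5P + 102 → P* = 8, Q* = 142.
With the tax collected from producers, supply shifts: Qs = 5(P − 9) + 102.
New equilibrium: buyers pay 13, producers receive 4, Q = 122. (Wedge: Pb − Ps = 9.)
Quantity falls by |ΔQ| = |142 − 122| = 20.
DWL = ½ · t · |ΔQ| = ½ · 9 · 20 = 90.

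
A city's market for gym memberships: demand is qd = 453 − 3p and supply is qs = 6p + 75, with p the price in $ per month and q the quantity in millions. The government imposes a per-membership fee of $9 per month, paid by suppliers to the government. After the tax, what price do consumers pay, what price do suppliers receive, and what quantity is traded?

Before the tax: set 453 − 3p = 6p + 75 → p* = $42, q* = 327.
With the tax collected from suppliers, supply shifts: qs = 6(p − 9) + 75.
Solving gives q = 309 with consumers paying $48 and suppliers receiving $39 (the $9 wedge).

Consumers pay $48; suppliers receive $39; quantity = 309.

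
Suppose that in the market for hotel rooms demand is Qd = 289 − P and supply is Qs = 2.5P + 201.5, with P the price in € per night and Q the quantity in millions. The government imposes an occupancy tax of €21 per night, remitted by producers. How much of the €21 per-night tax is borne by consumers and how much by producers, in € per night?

Consumers bear €15 per night; producers bear €6 per night.

Before the tax: set 289 − P = 2.5P + 201.5 → P* = €25, Q* = 264.
With the tax collected from producers, supply shifts: Qs = 2.5(P − 21) + 201.5.
Solving gives Q = 249 with consumers paying €40 and producers receiving €19 (the €21 wedge).
Burden on consumers: €15; on producers: €6. (They sum to €21.)
The less price-elastic side of the market bears the larger share of a per-unit tax.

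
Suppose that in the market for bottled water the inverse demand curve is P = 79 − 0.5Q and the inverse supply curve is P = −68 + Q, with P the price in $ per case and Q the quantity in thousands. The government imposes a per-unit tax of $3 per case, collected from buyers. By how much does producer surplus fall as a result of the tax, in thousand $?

Producer surplus falls by $194 thousand.

Rewrite in direct form: Qd = 158 − 2P and Qs = P + 68.
Before the tax: set 158 − 2P = P + 68 → P* = $30, Q* = 98.
With the tax collected from buyers, demand (in seller-price terms) shifts: Qd = 158 − 2(P + 3).
Solving gives Q = 96 with buyers paying $31 and sellers receiving $28 (the $3 wedge).
ΔPS is the trapezoid between Q = 96 and Q = 98 of height $2: ½ · (98 + 96) · 2 = $194.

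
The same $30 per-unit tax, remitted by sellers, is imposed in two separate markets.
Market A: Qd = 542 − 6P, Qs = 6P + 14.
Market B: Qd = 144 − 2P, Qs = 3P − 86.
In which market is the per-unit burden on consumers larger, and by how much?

Market A: pre-tax P* = $44, Q* = 278; post-tax Q = 188; per-unit burden on consumers = $15.
Market B: pre-tax P* = $46, Q* = 52; post-tax Q = 16; per-unit burden on consumers = $18.
Difference: $15 vs $18 → market B is larger by $3.

Market B, by $3.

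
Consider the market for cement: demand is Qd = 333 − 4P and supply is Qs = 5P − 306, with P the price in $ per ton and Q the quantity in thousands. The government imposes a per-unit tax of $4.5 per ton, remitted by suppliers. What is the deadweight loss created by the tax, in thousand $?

Deadweight loss = $22.5 thousand.

Before the tax: set 333 − 4P = 5P − 306 → P* = $71, Q* = 49.
With the tax collected from suppliers, supply shifts: Qs = 5(P − 4.5) − 306.
New equilibrium: buyers pay $73.5, suppliers receive $69, Q = 39. (Wedge: Pb − Ps = 4.5.)
Quantity falls by |ΔQ| = |49 − 39| = 10.
DWL = ½ · t · |ΔQ| = ½ · 4.5 · 10 = $22.5.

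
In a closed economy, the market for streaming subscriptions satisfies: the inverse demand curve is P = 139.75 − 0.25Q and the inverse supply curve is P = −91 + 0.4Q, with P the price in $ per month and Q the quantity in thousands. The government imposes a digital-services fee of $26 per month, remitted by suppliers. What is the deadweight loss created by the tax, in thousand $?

Rewrite in direct form: Qd = 559 − 4P and Qs = 2.5P + 227.5.
Without the tax, 559 − 4P = 2.5P + 227.5 gives 6.5P = 331.5, so P* = $51 and Q* = 355.
With the tax collected from suppliers, supply shifts: Qs = 2.5(P − 26) + 227.5.
Solving gives Q = 315 with consumers paying $61 and suppliers receiving $35 (the $26 wedge).
Quantity falls by |ΔQ| = |355 − 315| = 40.
DWL = ½ · t · |ΔQ| = ½ · 26 · 40 = $520.

Deadweight loss = $520 thousand.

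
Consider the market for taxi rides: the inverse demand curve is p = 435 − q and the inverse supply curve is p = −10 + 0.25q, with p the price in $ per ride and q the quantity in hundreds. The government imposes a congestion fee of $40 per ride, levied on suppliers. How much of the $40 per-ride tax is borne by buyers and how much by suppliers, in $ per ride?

Buyers bear $32 per ride; suppliers bear $8 per ride.

Inverting to q(p) form: qd = 435 − p; qs = 4p + 40.
Before the tax: set 435 − p = 4p + 40 → p* = $79, q* = 356.
With the tax collected from suppliers, supply shifts: qs = 4(p − 40) + 40.
New equilibrium: buyers pay $111, suppliers receive $71, q = 324. (Wedge: pb − ps = 40.)
Burden on buyers: $32; on suppliers: $8. (They sum to $40.)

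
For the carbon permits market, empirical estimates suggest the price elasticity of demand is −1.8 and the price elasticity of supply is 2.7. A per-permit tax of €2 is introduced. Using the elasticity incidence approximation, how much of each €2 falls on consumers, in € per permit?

Incidence ratio: consumers' share ≈ εs / (εs + |εd|) = 2.7 / (2.7 + 1.8) = 0.6.
So consumers bear ≈ 0.6 × €2 = €1.2; sellers bear €0.8.

Consumers bear ≈ €1.2 per permit.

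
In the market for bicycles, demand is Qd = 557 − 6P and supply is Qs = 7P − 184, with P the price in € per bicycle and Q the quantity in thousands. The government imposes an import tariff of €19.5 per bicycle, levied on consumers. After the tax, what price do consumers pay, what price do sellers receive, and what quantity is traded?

Consumers pay €67.5; sellers receive €48; quantity = 152.

Before the tax: set 557 − 6P = 7P − 184 → P* = €57, Q* = 215.
With the tax collected from consumers, demand (in seller-price terms) shifts: Qd = 557 − 6(P + 19.5).
Solving gives Q = 152 with consumers paying €67.5 and sellers receiving €48 (the €19.5 wedge).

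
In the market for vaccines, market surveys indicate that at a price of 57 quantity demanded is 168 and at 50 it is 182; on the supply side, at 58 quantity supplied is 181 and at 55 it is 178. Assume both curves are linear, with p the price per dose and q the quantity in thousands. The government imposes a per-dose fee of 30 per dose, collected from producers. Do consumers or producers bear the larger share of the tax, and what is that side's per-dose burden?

Producers bear the larger share: 20 per dose.

Demand slope: (182 − 168)/(50 − 57) = -2, so qd = 282 − 2p.
Supply slope: (178 − 181)/(55 − 58) = 1, so qs = p + 123.
Without the tax, 282 − 2p = p + 123 gives 3p = 159, so p* = 53 and q* = 176.
With the tax collected from producers, supply shifts: qs = (p − 30) + 123.
Solving gives q = 156 with consumers paying 63 and producers receiving 33 (the 30 wedge).
Per-dose burden: consumers 10, producers 20.
Producers take the larger share because supply is less price-elastic here (demand slope 2 vs supply slope 1).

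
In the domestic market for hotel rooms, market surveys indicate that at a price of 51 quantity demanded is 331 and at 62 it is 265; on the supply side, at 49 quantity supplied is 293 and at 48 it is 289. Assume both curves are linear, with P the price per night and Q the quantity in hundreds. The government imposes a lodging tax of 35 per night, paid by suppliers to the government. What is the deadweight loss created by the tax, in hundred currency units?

Deadweight loss = 1470 hundred.

Demand slope: (265 − 331)/(62 − 51) = -6, so Qd = 637 − 6P.
Supply slope: (289 − 293)/(48 − 49) = 4, so Qs = 4P + 97.
Without the tax, 637 − 6P = 4P + 97 gives 10P = 540, so P* = 54 and Q* = 313.
With the tax collected from suppliers, supply shifts: Qs = 4(P − 35) + 97.
New equilibrium: buyers pay 68, suppliers receive 33, Q = 229. (Wedge: Pb − Ps = 35.)
Quantity falls by |ΔQ| = |313 − 229| = 84.
DWL = ½ · t · |ΔQ| = ½ · 35 · 84 = 1470.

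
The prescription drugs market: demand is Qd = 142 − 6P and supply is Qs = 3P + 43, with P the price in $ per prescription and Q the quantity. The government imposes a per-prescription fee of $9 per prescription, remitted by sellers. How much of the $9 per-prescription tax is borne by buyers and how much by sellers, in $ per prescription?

Before the tax: set 142 − 6P = 3P + 43 → P* = $11, Q* = 76.
With the tax collected from sellers, supply shifts: Qs = 3(P − 9) + 43.
Solving gives Q = 58 with buyers paying $14 and sellers receiving $5 (the $9 wedge).
Burden on buyers: $3; on sellers: $6. (They sum to $9.)

Buyers bear $3 per prescription; sellers bear $6 per prescription.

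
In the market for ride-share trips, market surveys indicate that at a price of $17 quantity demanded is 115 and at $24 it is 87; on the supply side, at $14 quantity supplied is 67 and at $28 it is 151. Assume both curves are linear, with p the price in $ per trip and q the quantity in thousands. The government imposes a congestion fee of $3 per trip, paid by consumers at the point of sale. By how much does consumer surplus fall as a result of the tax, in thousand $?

Demand slope: (87 − 115)/(24 − 17) = -4, so qd = 183 − 4p.
Supply slope: (151 − 67)/(28 − 14) = 6, so qs = 6p − 17.
Before the tax: set 183 − 4p = 6p − 17 → p* = $20, q* = 103.
With the tax collected from consumers, demand (in seller-price terms) shifts: qd = 183 − 4(p + 3).
Solving gives q = 95.8 with consumers paying $21.8 and producers receiving $18.8 (the $3 wedge).
ΔCS is the trapezoid between Q = 95.8 and Q = 103 of height $1.8: ½ · (103 + 95.8) · 1.8 = $178.92.

Consumer surplus falls by $178.92 thousand.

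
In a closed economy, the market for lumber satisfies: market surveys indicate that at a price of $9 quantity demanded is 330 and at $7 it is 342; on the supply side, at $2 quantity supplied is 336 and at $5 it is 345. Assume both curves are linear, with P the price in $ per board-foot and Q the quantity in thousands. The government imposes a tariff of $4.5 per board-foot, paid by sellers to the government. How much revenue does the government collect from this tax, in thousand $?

Tax revenue = $1525.5 thousand.

Demand slope: (342 − 330)/(7 − 9) = -6, so Qd = 384 − 6P.
Supply slope: (345 − 336)/(5 − 2) = 3, so Qs = 3P + 330.
Before the tax: set 384 − 6P = 3P + 330 → P* = $6, Q* = 348.
With the tax collected from sellers, supply shifts: Qs = 3(P − 4.5) + 330.
Solving gives Q = 339 with buyers paying $7.5 and sellers receiving $3 (the $4.5 wedge).
Revenue = t · Q = 4.5 · 339 = $1525.5.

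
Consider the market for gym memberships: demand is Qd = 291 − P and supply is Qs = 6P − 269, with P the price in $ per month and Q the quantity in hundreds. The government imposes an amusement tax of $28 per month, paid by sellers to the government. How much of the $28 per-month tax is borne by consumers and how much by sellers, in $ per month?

Without the tax, 291 − P = 6P − 269 gives 7P = 560, so P* = $80 and Q* = 211.
With the tax collected from sellers, supply shifts: Qs = 6(P − 28) − 269.
New equilibrium: consumers pay $104, sellers receive $76, Q = 187. (Wedge: Pb − Ps = 28.)
Burden on consumers: $24; on sellers: $4. (They sum to $28.)

Consumers bear $24 per month; sellers bear $4 per month.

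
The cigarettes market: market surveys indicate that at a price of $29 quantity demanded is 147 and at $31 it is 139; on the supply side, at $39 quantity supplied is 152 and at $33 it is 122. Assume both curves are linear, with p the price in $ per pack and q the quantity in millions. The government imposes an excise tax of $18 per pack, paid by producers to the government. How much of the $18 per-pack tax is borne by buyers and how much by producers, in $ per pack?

Demand slope: (139 − 147)/(31 − 29) = -4, so qd = 263 − 4p.
Supply slope: (122 − 152)/(33 − 39) = 5, so qs = 5p − 43.
Before the tax: set 263 − 4p = 5p − 43 → p* = $34, q* = 127.
With the tax collected from producers, supply shifts: qs = 5(p − 18) − 43.
New equilibrium: buyers pay $44, producers receive $26, q = 87. (Wedge: pb − ps = 18.)
Burden on buyers: $10; on producers: $8. (They sum to $18.)

Buyers bear $10 per pack; producers bear $8 per pack.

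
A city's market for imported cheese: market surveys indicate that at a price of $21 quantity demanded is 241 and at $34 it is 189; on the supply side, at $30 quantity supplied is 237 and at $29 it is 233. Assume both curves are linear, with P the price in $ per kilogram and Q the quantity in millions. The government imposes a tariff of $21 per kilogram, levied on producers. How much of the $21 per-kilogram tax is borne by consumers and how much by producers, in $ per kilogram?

Demand slope: (189 − 241)/(34 − 21) = -4, so Qd = 325 − 4P.
Supply slope: (233 − 237)/(29 − 30) = 4, so Qs = 4P + 117.
Before the tax: set 325 − 4P = 4P + 117 → P* = $26, Q* = 221.
With the tax collected from producers, supply shifts: Qs = 4(P − 21) + 117.
New equilibrium: consumers pay $36.5, producers receive $15.5, Q = 179. (Wedge: Pb − Ps = 21.)
Burden on consumers: $10.5; on producers: $10.5. (They sum to $21.)

Consumers bear $10.5 per kilogram; producers bear $10.5 per kilogram.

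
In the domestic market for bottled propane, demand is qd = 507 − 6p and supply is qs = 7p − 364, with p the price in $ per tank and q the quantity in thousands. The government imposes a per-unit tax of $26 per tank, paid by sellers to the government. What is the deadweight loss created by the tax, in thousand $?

Deadweight loss = $1092 thousand.

Before the tax: set 507 − 6p = 7p − 364 → p* = $67, q* = 105.
With the tax collected from sellers, supply shifts: qs = 7(p − 26) − 364.
New equilibrium: buyers pay $81, sellers receive $55, q = 21. (Wedge: pb − ps = 26.)
Quantity falls by |ΔQ| = |105 − 21| = 84.
DWL = ½ · t · |ΔQ| = ½ · 26 · 84 = $1092.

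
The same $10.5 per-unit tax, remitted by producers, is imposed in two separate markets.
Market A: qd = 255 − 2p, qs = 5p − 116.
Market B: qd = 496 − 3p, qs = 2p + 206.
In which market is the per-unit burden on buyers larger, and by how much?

Market A: pre-tax p* = $53, q* = 149; post-tax q = 134; per-unit burden on buyers = $7.5.
Market B: pre-tax p* = $58, q* = 322; post-tax q = 309.4; per-unit burden on buyers = $4.2.
Difference: $7.5 vs $4.2 → market A is larger by $3.3.

Market A, by $3.3.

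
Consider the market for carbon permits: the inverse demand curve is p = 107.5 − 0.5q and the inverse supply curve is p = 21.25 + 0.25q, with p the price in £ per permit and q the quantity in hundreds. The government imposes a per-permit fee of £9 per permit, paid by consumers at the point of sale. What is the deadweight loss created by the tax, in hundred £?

Deadweight loss = £54 hundred.

Inverting to q(p) form: qd = 215 − 2p; qs = 4p − 85.
Before the tax: set 215 − 2p = 4p − 85 → p* = £50, q* = 115.
With the tax collected from consumers, demand (in seller-price terms) shifts: qd = 215 − 2(p + 9).
Solving gives q = 103 with consumers paying £56 and sellers receiving £47 (the £9 wedge).
Quantity falls by |ΔQ| = |115 − 103| = 12.
DWL = ½ · t · |ΔQ| = ½ · 9 · 12 = £54.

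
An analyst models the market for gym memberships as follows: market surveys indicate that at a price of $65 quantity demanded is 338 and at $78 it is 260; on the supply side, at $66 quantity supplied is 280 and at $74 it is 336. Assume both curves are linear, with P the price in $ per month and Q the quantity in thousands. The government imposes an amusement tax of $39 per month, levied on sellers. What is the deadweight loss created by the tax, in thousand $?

Deadweight loss = $2457 thousand.

Demand slope: (260 − 338)/(78 − 65) = -6, so Qd = 728 − 6P.
Supply slope: (336 − 280)/(74 − 66) = 7, so Qs = 7P − 182.
Before the tax: set 728 − 6P = 7P − 182 → P* = $70, Q* = 308.
With the tax collected from sellers, supply shifts: Qs = 7(P − 39) − 182.
Solving gives Q = 182 with consumers paying $91 and sellers receiving $52 (the $39 wedge).
Quantity falls by |ΔQ| = |308 − 182| = 126.
DWL = ½ · t · |ΔQ| = ½ · 39 · 126 = $2457.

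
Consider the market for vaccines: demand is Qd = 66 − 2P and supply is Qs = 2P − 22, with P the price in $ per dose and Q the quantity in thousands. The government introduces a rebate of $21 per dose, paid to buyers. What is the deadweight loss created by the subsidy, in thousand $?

Without the subsidy, 66 − 2P = 2P − 22 gives 4P = 88, so P* = $22 and Q* = 22.
With a per-unit subsidy paid to buyers, each effectively pays P − 21, so demand becomes Qd = 66 − 2(P − 21).
Solving gives Q = 43 with buyers paying $11.5 and sellers receiving $32.5 (the $21 wedge).
Quantity rises by |ΔQ| = |22 − 43| = 21.
DWL = ½ · t · |ΔQ| = ½ · 21 · 21 = $220.5.

Deadweight loss = $220.5 thousand.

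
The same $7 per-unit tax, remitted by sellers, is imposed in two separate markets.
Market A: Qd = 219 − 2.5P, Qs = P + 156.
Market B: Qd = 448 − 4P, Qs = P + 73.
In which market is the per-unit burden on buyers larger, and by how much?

Market A: pre-tax P* = $18, Q* = 174; post-tax Q = 169; per-unit burden on buyers = $2.
Market B: pre-tax P* = $75, Q* = 148; post-tax Q = 142.4; per-unit burden on buyers = $1.4.
Difference: $2 vs $1.4 → market A is larger by $0.6.

Market A, by $0.6.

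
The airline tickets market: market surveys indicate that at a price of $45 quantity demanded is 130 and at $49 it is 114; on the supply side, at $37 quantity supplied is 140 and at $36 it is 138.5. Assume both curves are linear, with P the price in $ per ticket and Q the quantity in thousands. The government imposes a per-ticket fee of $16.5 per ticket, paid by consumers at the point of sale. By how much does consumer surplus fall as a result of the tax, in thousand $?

Demand slope: (114 − 130)/(49 − 45) = -4, so Qd = 310 − 4P.
Supply slope: (138.5 − 140)/(36 − 37) = 1.5, so Qs = 1.5P + 84.5.
Before the tax: set 310 − 4P = 1.5P + 84.5 → P* = $41, Q* = 146.
With the tax collected from consumers, demand (in seller-price terms) shifts: Qd = 310 − 4(P + 16.5).
New equilibrium: consumers pay $45.5, producers receive $29, Q = 128. (Wedge: Pb − Ps = 16.5.)
ΔCS is the trapezoid between Q = 128 and Q = 146 of height $4.5: ½ · (146 + 128) · 4.5 = $616.5.

Consumer surplus falls by $616.5 thousand.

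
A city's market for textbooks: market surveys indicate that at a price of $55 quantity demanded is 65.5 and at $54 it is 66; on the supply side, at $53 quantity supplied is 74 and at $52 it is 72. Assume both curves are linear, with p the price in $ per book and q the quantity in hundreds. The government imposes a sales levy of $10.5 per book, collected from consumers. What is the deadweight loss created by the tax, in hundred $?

Demand slope: (66 − 65.5)/(54 − 55) = -0.5, so qd = 93 − 0.5p.
Supply slope: (72 − 74)/(52 − 53) = 2, so qs = 2p − 32.
Without the tax, 93 − 0.5p = 2p − 32 gives 2.5p = 125, so p* = $50 and q* = 68.
With the tax collected from consumers, demand (in seller-price terms) shifts: qd = 93 − 0.5(p + 10.5).
Solving gives q = 63.8 with consumers paying $58.4 and sellers receiving $47.9 (the $10.5 wedge).
Quantity falls by |ΔQ| = |68 − 63.8| = 4.2.
DWL = ½ · t · |ΔQ| = ½ · 10.5 · 4.2 = $22.05.

Deadweight loss = $22.05 hundred.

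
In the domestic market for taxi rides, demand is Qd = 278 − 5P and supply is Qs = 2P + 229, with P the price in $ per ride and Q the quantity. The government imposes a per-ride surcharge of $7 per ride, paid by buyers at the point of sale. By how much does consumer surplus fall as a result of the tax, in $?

Before the tax: set 278 − 5P = 2P + 229 → P* = $7, Q* = 243.
With the tax collected from buyers, demand (in seller-price terms) shifts: Qd = 278 − 5(P + 7).
Solving gives Q = 233 with buyers paying $9 and producers receiving $2 (the $7 wedge).
ΔCS is the trapezoid between Q = 233 and Q = 243 of height $2: ½ · (243 + 233) · 2 = $476.

Consumer surplus falls by $476.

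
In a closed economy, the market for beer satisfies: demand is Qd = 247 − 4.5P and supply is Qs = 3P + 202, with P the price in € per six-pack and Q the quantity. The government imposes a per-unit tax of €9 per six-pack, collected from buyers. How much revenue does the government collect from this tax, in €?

Before the tax: set 247 − 4.5P = 3P + 202 → P* = €6, Q* = 220.
With the tax collected from buyers, demand (in seller-price terms) shifts: Qd = 247 − 4.5(P + 9).
New equilibrium: buyers pay €9.6, producers receive €0.6, Q = 203.8. (Wedge: Pb − Ps = 9.)
Revenue = t · Q = 9 · 203.8 = €1834.2.

Tax revenue = €1834.2.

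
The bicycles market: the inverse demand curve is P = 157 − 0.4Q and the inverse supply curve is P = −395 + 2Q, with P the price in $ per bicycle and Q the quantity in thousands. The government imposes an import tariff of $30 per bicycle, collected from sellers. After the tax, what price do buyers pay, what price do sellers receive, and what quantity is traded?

Buyers pay $70; sellers receive $40; quantity = 217.5.

Rewrite in direct form: Qd = 392.5 − 2.5P and Qs = 0.5P + 197.5.
Before the tax: set 392.5 − 2.5P = 0.5P + 197.5 → P* = $65, Q* = 230.
With the tax collected from sellers, supply shifts: Qs = 0.5(P − 30) + 197.5.
Solving gives Q = 217.5 with buyers paying $70 and sellers receiving $40 (the $30 wedge).
The less price-elastic side of the market bears the larger share of a per-unit tax.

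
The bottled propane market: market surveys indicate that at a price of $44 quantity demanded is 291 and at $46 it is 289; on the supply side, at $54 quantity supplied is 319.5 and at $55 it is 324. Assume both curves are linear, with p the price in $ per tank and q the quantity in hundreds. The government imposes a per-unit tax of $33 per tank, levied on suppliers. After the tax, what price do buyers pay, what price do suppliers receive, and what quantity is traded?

Buyers pay $74; suppliers receive $41; quantity = 261.

Demand slope: (289 − 291)/(46 − 44) = -1, so qd = 335 − p.
Supply slope: (324 − 319.5)/(55 − 54) = 4.5, so qs = 4.5p + 76.5.
Without the tax, 335 − p = 4.5p + 76.5 gives 5.5p = 258.5, so p* = $47 and q* = 288.
With the tax collected from suppliers, supply shifts: qs = 4.5(p − 33) + 76.5.
New equilibrium: buyers pay $74, suppliers receive $41, q = 261. (Wedge: pb − ps = 33.)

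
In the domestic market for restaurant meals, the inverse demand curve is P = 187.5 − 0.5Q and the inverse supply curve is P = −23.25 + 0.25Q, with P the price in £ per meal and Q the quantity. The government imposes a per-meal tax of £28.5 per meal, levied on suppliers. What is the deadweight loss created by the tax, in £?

Rewrite in direct form: Qd = 375 − 2P and Qs = 4P + 93.
Before the tax: set 375 − 2P = 4P + 93 → P* = £47, Q* = 281.
With the tax collected from suppliers, supply shifts: Qs = 4(P − 28.5) + 93.
Solving gives Q = 243 with consumers paying £66 and suppliers receiving £37.5 (the £28.5 wedge).
Quantity falls by |ΔQ| = |281 − 243| = 38.
DWL = ½ · t · |ΔQ| = ½ · 28.5 · 38 = £541.5.

Deadweight loss = £541.5.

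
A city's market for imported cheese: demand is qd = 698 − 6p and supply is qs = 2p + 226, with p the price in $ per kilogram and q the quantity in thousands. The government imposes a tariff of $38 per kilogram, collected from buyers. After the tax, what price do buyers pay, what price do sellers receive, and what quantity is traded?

Before the tax: set 698 − 6p = 2p + 226 → p* = $59, q* = 344.
With the tax collected from buyers, demand (in seller-price terms) shifts: qd = 698 − 6(p + 38).
New equilibrium: buyers pay $68.5, sellers receive $30.5, q = 287. (Wedge: pb − ps = 38.)

Buyers pay $68.5; sellers receive $30.5; quantity = 287.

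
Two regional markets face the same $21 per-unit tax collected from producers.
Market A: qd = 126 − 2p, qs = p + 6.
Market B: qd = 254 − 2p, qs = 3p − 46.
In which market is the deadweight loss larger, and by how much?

Market B, by $117.6.

Market A: pre-tax p* = $40, q* = 46; post-tax q = 32; deadweight loss = $147.
Market B: pre-tax p* = $60, q* = 134; post-tax q = 108.8; deadweight loss = $264.6.
Difference: $147 vs $264.6 → market B is larger by $117.6.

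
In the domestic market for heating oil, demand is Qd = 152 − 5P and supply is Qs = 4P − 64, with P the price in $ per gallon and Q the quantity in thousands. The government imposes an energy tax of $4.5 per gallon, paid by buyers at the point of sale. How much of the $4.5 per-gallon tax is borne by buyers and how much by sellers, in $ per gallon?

Buyers bear $2 per gallon; sellers bear $2.5 per gallon.

Before the tax: set 152 − 5P = 4P − 64 → P* = $24, Q* = 32.
With the tax collected from buyers, demand (in seller-price terms) shifts: Qd = 152 − 5(P + 4.5).
New equilibrium: buyers pay $26, sellers receive $21.5, Q = 22. (Wedge: Pb − Ps = 4.5.)
Burden on buyers: $2; on sellers: $2.5. (They sum to $4.5.)
The less price-elastic side of the market bears the larger share of a per-unit tax.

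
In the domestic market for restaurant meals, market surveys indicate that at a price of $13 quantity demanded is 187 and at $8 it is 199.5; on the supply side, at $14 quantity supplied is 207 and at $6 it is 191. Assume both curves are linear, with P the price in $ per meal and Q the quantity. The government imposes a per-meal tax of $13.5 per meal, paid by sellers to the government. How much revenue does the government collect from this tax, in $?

Tax revenue = $2457.

Demand slope: (199.5 − 187)/(8 − 13) = -2.5, so Qd = 219.5 − 2.5P.
Supply slope: (191 − 207)/(6 − 14) = 2, so Qs = 2P + 179.
Without the tax, 219.5 − 2.5P = 2P + 179 gives 4.5P = 40.5, so P* = $9 and Q* = 197.
With the tax collected from sellers, supply shifts: Qs = 2(P − 13.5) + 179.
Solving gives Q = 182 with buyers paying $15 and sellers receiving $1.5 (the $13.5 wedge).
Revenue = t · Q = 13.5 · 182 = $2457.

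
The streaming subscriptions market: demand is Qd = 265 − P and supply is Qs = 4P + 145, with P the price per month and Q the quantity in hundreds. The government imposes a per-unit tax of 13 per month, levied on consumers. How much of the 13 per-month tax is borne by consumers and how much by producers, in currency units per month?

Consumers bear 10.4 per month; producers bear 2.6 per month.

Before the tax: set 265 − P = 4P + 145 → P* = 24, Q* = 241.
With the tax collected from consumers, demand (in seller-price terms) shifts: Qd = 265 − (P + 13).
Solving gives Q = 230.6 with consumers paying 34.4 and producers receiving 21.4 (the 13 wedge).
Burden on consumers: 10.4; on producers: 2.6. (They sum to 13.)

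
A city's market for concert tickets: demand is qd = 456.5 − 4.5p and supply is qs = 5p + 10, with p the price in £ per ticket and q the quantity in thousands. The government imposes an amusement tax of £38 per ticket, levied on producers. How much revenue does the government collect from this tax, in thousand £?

Tax revenue = £5890 thousand.

Before the tax: set 456.5 − 4.5p = 5p + 10 → p* = £47, q* = 245.
With the tax collected from producers, supply shifts: qs = 5(p − 38) + 10.
Solving gives q = 155 with consumers paying £67 and producers receiving £29 (the £38 wedge).
Revenue = t · Q = 38 · 155 = £5890.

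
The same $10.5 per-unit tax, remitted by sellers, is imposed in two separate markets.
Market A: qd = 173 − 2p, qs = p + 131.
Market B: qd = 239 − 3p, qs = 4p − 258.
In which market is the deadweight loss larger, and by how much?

Market A: pre-tax p* = $14, q* = 145; post-tax q = 138; deadweight loss = $36.75.
Market B: pre-tax p* = $71, q* = 26; post-tax q = 8; deadweight loss = $94.5.
Difference: $36.75 vs $94.5 → market B is larger by $57.75.

Market B, by $57.75.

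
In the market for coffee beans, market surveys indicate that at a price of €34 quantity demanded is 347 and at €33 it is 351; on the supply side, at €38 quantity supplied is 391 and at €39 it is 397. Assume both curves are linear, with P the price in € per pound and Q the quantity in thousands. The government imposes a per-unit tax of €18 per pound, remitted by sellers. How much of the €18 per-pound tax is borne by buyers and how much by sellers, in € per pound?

Demand slope: (351 − 347)/(33 − 34) = -4, so Qd = 483 − 4P.
Supply slope: (397 − 391)/(39 − 38) = 6, so Qs = 6P + 163.
Before the tax: set 483 − 4P = 6P + 163 → P* = €32, Q* = 355.
With the tax collected from sellers, supply shifts: Qs = 6(P − 18) + 163.
New equilibrium: buyers pay €42.8, sellers receive €24.8, Q = 311.8. (Wedge: Pb − Ps = 18.)
Burden on buyers: €10.8; on sellers: €7.2. (They sum to €18.)
The less price-elastic side of the market bears the larger share of a per-unit tax.

Buyers bear €10.8 per pound; sellers bear €7.2 per pound.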